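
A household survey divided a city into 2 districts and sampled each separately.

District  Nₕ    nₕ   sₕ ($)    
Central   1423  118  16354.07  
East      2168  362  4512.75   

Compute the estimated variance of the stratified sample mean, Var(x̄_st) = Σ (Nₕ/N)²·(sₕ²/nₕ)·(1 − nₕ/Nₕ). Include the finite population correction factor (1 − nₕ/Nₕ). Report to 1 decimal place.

343484.4

N = 3591; Wₕ = Nₕ/N.
district Central: (1423/3591)²·16354.07²/118·(1 − 118/1423) = 326403.1181
district East: (2168/3591)²·4512.75²/362·(1 − 362/2168) = 17081.2714
Sum = 343484.3895 → 343484.4.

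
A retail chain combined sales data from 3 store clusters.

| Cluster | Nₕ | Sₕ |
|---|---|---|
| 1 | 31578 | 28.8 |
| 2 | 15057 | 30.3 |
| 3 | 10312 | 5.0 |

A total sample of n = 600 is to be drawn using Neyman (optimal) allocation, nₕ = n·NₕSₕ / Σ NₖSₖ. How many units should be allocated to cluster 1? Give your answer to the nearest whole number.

1: NₕSₕ = 31578·28.8 = 909446.4
2: NₕSₕ = 15057·30.3 = 456227.1
3: NₕSₕ = 10312·5.0 = 51560
Σ NₕSₕ = 1417233.5.
n_1 = 600·909446.4/1417233.5 = 385.023... → 385.

385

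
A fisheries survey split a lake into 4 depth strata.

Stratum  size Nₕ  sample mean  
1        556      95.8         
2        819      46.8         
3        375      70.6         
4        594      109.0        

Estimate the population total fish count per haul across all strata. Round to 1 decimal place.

182815.0

1: 556·95.8 = 53264.8
2: 819·46.8 = 38329.2
3: 375·70.6 = 26475
4: 594·109.0 = 64746
τ̂ = Σ Nₕx̄ₕ = 182815.0.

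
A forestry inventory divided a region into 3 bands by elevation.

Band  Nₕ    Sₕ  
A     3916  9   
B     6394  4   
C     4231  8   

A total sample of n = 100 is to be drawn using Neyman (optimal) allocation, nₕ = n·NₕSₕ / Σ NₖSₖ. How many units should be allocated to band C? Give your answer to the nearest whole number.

36

A: NₕSₕ = 3916·9 = 35244
B: NₕSₕ = 6394·4 = 25576
C: NₕSₕ = 4231·8 = 33848
Σ NₕSₕ = 94668.
n_C = 100·33848/94668 = 35.754... → 36.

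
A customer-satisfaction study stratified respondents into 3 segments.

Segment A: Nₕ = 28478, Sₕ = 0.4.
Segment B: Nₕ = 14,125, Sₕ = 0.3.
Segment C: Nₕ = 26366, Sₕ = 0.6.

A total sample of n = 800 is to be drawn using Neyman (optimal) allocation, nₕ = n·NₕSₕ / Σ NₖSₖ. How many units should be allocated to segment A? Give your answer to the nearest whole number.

290

Σ NₕSₕ = 28478·0.4 + 14125·0.3 + 26366·0.6 = 31448.3.
Share for A: 11391.2/31448.3 = 0.36222.
n_A = 800 × 0.36222 = 289.776... → 290.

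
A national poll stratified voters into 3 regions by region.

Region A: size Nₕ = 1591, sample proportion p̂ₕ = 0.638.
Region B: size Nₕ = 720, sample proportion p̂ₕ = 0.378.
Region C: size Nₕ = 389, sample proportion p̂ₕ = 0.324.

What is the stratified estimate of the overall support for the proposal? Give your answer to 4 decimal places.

Wₕ = Nₕ/N with N = 2700: 0.5893, 0.2667, 0.1441.
p̂_st = 0.5893·0.638 + 0.2667·0.378 + 0.1441·0.324 ≈ 0.523427... → 0.5234.

0.5234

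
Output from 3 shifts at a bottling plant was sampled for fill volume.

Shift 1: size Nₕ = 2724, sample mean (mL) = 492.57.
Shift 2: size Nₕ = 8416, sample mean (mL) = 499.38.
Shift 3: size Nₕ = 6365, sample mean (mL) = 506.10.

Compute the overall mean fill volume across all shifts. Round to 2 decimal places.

500.76

x̄_st = (Σ Nₕx̄ₕ) / (Σ Nₕ) = (2724·492.57 + 8416·499.38 + 6365·506.10) / 17505
= 8765869.26 / 17505 = 500.7637... → 500.76.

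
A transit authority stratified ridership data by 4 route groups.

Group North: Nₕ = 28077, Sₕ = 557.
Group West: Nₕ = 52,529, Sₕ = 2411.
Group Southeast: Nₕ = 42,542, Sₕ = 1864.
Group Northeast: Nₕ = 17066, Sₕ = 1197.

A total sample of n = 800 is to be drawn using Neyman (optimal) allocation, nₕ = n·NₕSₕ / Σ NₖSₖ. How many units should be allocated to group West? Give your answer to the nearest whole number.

419

North: NₕSₕ = 28077·557 = 15638889
West: NₕSₕ = 52529·2411 = 126647419
Southeast: NₕSₕ = 42542·1864 = 79298288
Northeast: NₕSₕ = 17066·1197 = 20428002
Σ NₕSₕ = 242012598.
n_West = 800·126647419/242012598 = 418.647... → 419.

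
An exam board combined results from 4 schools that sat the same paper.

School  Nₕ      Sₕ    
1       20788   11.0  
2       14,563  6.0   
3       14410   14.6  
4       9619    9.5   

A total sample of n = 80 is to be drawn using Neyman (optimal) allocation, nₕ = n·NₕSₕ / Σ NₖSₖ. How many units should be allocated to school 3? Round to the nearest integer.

1: NₕSₕ = 20788·11.0 = 228668
2: NₕSₕ = 14563·6.0 = 87378
3: NₕSₕ = 14410·14.6 = 210386
4: NₕSₕ = 9619·9.5 = 91380.5
Σ NₕSₕ = 617812.5.
n_3 = 80·210386/617812.5 = 27.243... → 27.

27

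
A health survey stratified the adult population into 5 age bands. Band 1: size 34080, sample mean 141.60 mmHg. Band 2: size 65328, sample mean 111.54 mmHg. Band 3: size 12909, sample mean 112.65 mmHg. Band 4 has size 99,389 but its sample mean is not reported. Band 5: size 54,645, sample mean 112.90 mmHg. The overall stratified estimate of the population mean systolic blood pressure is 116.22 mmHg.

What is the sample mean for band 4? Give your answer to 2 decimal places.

N = 34080 + 65328 + 12909 + 99389 + 54645 = 266351.
Overall total = μ·N = 116.22·266351 = 30955313.22.
Subtract the known strata: 34080·141.60 + 65328·111.54 + 12909·112.65 + 54645·112.90 = 19736032.47.
Remaining total for band 4: 30955313.22 − 19736032.47 = 11219280.75.
Divide by its size: 11219280.75 / 99389 = 112.8825... → 112.88.

112.88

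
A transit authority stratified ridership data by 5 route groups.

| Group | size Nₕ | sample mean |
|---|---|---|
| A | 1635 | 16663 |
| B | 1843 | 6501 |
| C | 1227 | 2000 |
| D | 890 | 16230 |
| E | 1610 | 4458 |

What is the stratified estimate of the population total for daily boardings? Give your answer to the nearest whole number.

63301428

A: 1635·16663 = 27244005
B: 1843·6501 = 11981343
C: 1227·2000 = 2454000
D: 890·16230 = 14444700
E: 1610·4458 = 7177380
τ̂ = Σ Nₕx̄ₕ = 63301428.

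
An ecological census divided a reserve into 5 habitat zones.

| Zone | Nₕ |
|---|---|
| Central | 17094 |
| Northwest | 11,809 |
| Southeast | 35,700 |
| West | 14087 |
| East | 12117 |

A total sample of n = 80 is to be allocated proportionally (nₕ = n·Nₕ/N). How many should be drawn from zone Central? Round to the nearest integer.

N = 17094 + 11809 + 35700 + 14087 + 12117 = 90807.
n_Central = 80·17094/90807 = 15.060... → 15.

15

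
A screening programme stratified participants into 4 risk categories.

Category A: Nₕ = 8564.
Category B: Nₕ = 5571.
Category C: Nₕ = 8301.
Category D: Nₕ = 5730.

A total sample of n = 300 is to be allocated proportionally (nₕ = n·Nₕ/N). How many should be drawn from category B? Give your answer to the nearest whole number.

N = 8564 + 5571 + 8301 + 5730 = 28166.
n_B = 300·5571/28166 = 59.337... → 59.

59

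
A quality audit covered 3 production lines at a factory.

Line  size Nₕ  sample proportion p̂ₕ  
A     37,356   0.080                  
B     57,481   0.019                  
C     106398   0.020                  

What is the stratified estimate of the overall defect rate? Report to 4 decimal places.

N = 37356 + 57481 + 106398 = 201235.
Overall proportion = Σ (Nₕ/N)·p̂ₕ.
Σ Nₕp̂ₕ = 2988.48 + 1092.139 + 2127.96 = 6208.579.
6208.579 / 201235 = 0.030852... → 0.0309.

0.0309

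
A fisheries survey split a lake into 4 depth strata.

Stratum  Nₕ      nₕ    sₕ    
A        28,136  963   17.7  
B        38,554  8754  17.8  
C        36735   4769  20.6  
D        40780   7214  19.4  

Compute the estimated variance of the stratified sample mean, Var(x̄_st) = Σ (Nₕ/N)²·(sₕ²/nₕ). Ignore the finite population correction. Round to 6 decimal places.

N = 144205; Wₕ = Nₕ/N.
stratum A: (28136/144205)²·17.7²/963 = 0.012384667
stratum B: (38554/144205)²·17.8²/8754 = 0.002587091
stratum C: (36735/144205)²·20.6²/4769 = 0.005774396
stratum D: (40780/144205)²·19.4²/7214 = 0.004172162
Sum = 0.024918315 → 0.024918.

0.024918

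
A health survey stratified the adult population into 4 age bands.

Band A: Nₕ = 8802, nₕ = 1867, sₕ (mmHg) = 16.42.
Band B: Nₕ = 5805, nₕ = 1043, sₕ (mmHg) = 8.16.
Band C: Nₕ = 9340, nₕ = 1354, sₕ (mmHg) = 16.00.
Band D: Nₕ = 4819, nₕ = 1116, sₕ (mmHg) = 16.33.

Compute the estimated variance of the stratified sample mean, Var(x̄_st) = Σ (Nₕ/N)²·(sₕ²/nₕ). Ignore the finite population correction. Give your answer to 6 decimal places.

N = 28766. Term for each stratum: Wₕ²sₕ²/nₕ.
Var(x̄_st) = 0.013520905 + 0.002599809 + 0.019932240 + 0.006705993 = 0.042758947 → 0.042759.

0.042759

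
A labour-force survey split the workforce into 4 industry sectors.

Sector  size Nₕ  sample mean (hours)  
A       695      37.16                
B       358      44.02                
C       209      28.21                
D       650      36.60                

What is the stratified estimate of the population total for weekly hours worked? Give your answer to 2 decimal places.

Population total = Σ Nₕ·x̄ₕ (each stratum's size times its mean).
695·37.16 + 358·44.02 + 209·28.21 + 650·36.60 = 25826.2 + 15759.16 + 5895.89 + 23790 = 71271.25.

71271.25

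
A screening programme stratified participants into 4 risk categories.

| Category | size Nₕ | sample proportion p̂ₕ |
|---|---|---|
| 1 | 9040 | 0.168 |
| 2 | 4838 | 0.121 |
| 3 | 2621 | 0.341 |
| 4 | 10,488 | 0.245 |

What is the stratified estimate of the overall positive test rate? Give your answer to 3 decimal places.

Wₕ = Nₕ/N with N = 26987: 0.3350, 0.1793, 0.0971, 0.3886.
p̂_st = 0.3350·0.168 + 0.1793·0.121 + 0.0971·0.341 + 0.3886·0.245 ≈ 0.20630... → 0.206.

0.206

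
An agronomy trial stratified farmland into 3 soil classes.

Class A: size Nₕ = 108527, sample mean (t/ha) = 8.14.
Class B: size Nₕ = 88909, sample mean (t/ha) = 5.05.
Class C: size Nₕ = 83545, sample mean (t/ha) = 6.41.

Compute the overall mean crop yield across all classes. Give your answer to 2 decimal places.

N = 108527 + 88909 + 83545 = 280981.
Weight each subgroup mean by Nₕ/N and sum.
Σ Nₕx̄ₕ = 108527·8.14 + 88909·5.05 + 83545·6.41 = 883409.78 + 448990.45 + 535523.45 = 1867923.68.
Divide by N: 1867923.68 / 280981 = 6.6479... → 6.65.

6.65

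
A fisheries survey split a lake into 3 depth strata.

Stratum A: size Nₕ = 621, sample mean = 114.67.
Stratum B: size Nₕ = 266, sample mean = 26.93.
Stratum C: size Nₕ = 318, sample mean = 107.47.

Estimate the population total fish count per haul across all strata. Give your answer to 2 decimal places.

112548.91

Estimate total by summing Nₕ·x̄ₕ over strata.
621·114.67 + 266·26.93 + 318·107.47 = 71210.07 + 7163.38 + 34175.46 = 112548.91.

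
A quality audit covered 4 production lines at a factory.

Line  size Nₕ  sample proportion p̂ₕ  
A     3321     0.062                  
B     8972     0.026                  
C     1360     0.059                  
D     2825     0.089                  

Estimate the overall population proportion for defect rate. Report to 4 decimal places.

0.0468

N = 3321 + 8972 + 1360 + 2825 = 16478.
Overall proportion = Σ (Nₕ/N)·p̂ₕ.
Σ Nₕp̂ₕ = 205.902 + 233.272 + 80.24 + 251.425 = 770.839.
770.839 / 16478 = 0.046780... → 0.0468.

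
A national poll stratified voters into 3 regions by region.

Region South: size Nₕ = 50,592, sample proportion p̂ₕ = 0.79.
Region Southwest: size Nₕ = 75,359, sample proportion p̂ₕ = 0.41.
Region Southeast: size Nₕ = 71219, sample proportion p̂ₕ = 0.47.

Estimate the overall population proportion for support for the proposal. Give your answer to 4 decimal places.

0.5292

Wₕ = Nₕ/N with N = 197170: 0.2566, 0.3822, 0.3612.
p̂_st = 0.2566·0.79 + 0.3822·0.41 + 0.3612·0.47 ≈ 0.529177... → 0.5292.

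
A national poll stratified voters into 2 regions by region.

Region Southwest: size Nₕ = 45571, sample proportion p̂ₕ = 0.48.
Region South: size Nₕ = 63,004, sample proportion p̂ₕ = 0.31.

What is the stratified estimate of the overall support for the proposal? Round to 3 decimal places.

0.381

N = 45571 + 63004 = 108575.
Overall proportion = Σ (Nₕ/N)·p̂ₕ.
Σ Nₕp̂ₕ = 21874.08 + 19531.24 = 41405.32.
41405.32 / 108575 = 0.38135... → 0.381.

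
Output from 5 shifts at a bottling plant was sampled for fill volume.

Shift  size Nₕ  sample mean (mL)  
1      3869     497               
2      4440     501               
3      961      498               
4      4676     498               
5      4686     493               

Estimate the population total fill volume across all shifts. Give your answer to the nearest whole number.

Population total = Σ Nₕ·x̄ₕ (each stratum's size times its mean).
3869·497 + 4440·501 + 961·498 + 4676·498 + 4686·493 = 1922893 + 2224440 + 478578 + 2328648 + 2310198 = 9264757.

9264757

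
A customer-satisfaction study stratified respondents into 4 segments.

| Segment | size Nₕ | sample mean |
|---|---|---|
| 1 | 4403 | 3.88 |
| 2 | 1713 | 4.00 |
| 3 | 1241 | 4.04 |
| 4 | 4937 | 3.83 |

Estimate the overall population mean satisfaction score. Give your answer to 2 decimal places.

3.89

x̄_st = (Σ Nₕx̄ₕ) / (Σ Nₕ) = (4403·3.88 + 1713·4.00 + 1241·4.04 + 4937·3.83) / 12294
= 47857.99 / 12294 = 3.8928... → 3.89.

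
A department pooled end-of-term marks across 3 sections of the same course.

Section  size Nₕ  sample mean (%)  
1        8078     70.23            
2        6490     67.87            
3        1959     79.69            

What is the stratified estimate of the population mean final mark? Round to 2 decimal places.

70.42

x̄_st = (Σ Nₕx̄ₕ) / (Σ Nₕ) = (8078·70.23 + 6490·67.87 + 1959·79.69) / 16527
= 1163906.95 / 16527 = 70.4246... → 70.42.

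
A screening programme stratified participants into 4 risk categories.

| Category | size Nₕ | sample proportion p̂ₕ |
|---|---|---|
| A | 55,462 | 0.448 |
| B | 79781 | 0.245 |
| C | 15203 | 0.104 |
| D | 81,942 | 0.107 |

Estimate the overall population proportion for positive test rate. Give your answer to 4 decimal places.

Wₕ = Nₕ/N with N = 232388: 0.2387, 0.3433, 0.0654, 0.3526.
p̂_st = 0.2387·0.448 + 0.3433·0.245 + 0.0654·0.104 + 0.3526·0.107 ≈ 0.235564... → 0.2356.

0.2356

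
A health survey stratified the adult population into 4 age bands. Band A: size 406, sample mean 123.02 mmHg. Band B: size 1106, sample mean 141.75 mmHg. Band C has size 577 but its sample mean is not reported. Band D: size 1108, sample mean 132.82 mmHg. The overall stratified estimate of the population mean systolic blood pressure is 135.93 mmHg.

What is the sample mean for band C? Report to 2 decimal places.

139.83

Σ Nₕx̄ₕ = N·μ, so 577·x̄_C = 3197·135.93 − (406·123.02 + 1106·141.75 + 1108·132.82).
= 434568.21 − 353886.18 = 80682.03.
x̄_C = 80682.03 / 577 = 139.8302... → 139.83.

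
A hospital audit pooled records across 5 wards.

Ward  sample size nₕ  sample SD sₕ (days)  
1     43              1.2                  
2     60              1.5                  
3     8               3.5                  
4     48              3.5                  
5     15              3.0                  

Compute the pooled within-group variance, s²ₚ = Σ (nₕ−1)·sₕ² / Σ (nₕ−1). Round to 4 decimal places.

5.8031

Degrees of freedom: 42 + 59 + 7 + 47 + 14 = 169.
Σ(nₕ−1)sₕ² = 42·1.44 + 59·2.25 + 7·12.25 + 47·12.25 + 14·9 = 980.73.
s²ₚ = 980.73 / 169 = 5.803136... → 5.8031.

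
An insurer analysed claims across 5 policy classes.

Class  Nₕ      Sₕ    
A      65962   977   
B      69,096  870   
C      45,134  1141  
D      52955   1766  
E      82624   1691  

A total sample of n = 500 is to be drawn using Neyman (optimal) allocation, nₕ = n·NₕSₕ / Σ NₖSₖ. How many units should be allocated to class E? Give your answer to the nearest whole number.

Σ NₕSₕ = 65962·977 + 69096·870 + 45134·1141 + 52955·1766 + 82624·1691 = 409292002.
Share for E: 139717184/409292002 = 0.34136.
n_E = 500 × 0.34136 = 170.682... → 171.

171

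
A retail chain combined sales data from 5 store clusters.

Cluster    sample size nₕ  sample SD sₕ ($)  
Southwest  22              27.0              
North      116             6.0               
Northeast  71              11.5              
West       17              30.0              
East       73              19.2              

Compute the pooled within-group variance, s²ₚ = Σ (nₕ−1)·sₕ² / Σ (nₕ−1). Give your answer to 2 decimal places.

236.90

Southwest: (22−1)·27.0² = 21·729 = 15309
North: (116−1)·6.0² = 115·36 = 4140
Northeast: (71−1)·11.5² = 70·132.25 = 9257.5
West: (17−1)·30.0² = 16·900 = 14400
East: (73−1)·19.2² = 72·368.64 = 26542.08
Numerator = 69648.58; denominator = Σ(nₕ−1) = 294.
s²ₚ = 69648.58/294 = 236.8999... → 236.90.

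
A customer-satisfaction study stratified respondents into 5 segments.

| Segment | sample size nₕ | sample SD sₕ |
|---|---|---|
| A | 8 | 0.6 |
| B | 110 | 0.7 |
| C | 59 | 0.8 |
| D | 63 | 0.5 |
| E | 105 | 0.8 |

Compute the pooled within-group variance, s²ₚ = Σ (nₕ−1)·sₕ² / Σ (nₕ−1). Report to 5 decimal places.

Degrees of freedom: 7 + 109 + 58 + 62 + 104 = 340.
Σ(nₕ−1)sₕ² = 7·0.36 + 109·0.49 + 58·0.64 + 62·0.25 + 104·0.64 = 175.11.
s²ₚ = 175.11 / 340 = 0.5150294... → 0.51503.

0.51503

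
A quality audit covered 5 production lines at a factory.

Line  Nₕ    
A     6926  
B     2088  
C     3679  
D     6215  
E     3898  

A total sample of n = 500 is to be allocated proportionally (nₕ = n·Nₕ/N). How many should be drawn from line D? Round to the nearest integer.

N = 6926 + 2088 + 3679 + 6215 + 3898 = 22806.
n_D = 500·6215/22806 = 136.258... → 136.

136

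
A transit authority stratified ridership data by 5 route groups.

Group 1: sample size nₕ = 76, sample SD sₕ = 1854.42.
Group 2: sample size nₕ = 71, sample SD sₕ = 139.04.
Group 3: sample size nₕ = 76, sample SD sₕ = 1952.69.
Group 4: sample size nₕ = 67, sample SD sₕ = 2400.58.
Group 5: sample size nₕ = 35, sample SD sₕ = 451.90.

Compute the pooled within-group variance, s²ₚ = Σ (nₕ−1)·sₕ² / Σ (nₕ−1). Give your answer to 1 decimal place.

2914158.3

Degrees of freedom: 75 + 70 + 75 + 66 + 34 = 320.
Σ(nₕ−1)sₕ² = 75·3438873.5364 + 70·19332.1216 + 75·3812998.2361 + 66·5762784.3364 + 34·204213.61 = 932530660.3919.
s²ₚ = 932530660.3919 / 320 = 2914158.314... → 2914158.3.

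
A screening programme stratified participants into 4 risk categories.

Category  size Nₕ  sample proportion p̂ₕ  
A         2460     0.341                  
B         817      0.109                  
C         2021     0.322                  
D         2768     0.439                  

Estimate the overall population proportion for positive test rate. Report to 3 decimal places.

0.346

N = 2460 + 817 + 2021 + 2768 = 8066.
Overall proportion = Σ (Nₕ/N)·p̂ₕ.
Σ Nₕp̂ₕ = 838.86 + 89.053 + 650.762 + 1215.152 = 2793.827.
2793.827 / 8066 = 0.34637... → 0.346.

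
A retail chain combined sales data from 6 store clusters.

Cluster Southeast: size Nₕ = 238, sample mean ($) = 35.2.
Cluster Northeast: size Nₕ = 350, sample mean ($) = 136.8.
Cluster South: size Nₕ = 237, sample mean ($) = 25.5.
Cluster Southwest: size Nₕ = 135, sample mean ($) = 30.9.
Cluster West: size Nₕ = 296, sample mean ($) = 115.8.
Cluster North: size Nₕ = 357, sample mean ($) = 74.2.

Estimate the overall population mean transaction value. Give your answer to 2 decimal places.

N = 238 + 350 + 237 + 135 + 296 + 357 = 1613.
Weight each subgroup mean by Nₕ/N and sum.
Σ Nₕx̄ₕ = 238·35.2 + 350·136.8 + 237·25.5 + 135·30.9 + 296·115.8 + 357·74.2 = 8377.6 + 47880 + 6043.5 + 4171.5 + 34276.8 + 26489.4 = 127238.8.
Divide by N: 127238.8 / 1613 = 78.8833... → 78.88.

78.88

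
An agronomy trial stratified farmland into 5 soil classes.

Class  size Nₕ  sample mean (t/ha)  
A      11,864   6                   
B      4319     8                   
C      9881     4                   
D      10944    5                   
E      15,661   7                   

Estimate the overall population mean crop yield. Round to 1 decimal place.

5.9

x̄_st = (Σ Nₕx̄ₕ) / (Σ Nₕ) = (11864·6 + 4319·8 + 9881·4 + 10944·5 + 15661·7) / 52669
= 309607 / 52669 = 5.878... → 5.9.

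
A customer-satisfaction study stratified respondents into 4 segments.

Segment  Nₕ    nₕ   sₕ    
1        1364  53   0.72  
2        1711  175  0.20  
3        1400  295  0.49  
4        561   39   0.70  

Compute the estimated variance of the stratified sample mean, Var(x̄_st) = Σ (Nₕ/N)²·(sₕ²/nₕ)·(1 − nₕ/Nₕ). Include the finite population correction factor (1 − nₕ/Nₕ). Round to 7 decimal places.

0.0009081

N = 5036; Wₕ = Nₕ/N.
segment 1: (1364/5036)²·0.72²/53·(1 − 53/1364) = 0.0006896595
segment 2: (1711/5036)²·0.20²/175·(1 − 175/1711) = 0.0000236860
segment 3: (1400/5036)²·0.49²/295·(1 − 295/1400) = 0.0000496465
segment 4: (561/5036)²·0.70²/39·(1 − 39/561) = 0.0001450753
Sum = 0.0009080673 → 0.0009081.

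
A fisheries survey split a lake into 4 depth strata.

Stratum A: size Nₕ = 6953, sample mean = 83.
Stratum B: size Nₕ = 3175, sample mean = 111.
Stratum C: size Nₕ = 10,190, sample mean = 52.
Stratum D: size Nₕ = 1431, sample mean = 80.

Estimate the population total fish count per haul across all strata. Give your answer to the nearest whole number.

1573884

Estimate total by summing Nₕ·x̄ₕ over strata.
6953·83 + 3175·111 + 10190·52 + 1431·80 = 577099 + 352425 + 529880 + 114480 = 1573884.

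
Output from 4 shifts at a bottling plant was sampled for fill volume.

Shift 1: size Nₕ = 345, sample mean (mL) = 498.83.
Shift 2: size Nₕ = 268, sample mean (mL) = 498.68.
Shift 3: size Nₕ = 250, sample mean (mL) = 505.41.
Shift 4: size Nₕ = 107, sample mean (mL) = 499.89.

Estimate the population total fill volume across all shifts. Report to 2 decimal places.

485583.32

1: 345·498.83 = 172096.35
2: 268·498.68 = 133646.24
3: 250·505.41 = 126352.5
4: 107·499.89 = 53488.23
τ̂ = Σ Nₕx̄ₕ = 485583.32.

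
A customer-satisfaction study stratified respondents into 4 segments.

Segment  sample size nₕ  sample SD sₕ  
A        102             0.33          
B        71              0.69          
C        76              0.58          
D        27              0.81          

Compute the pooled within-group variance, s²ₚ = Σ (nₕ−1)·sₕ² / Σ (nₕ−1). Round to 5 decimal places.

0.31844

A: (102−1)·0.33² = 101·0.1089 = 10.9989
B: (71−1)·0.69² = 70·0.4761 = 33.327
C: (76−1)·0.58² = 75·0.3364 = 25.23
D: (27−1)·0.81² = 26·0.6561 = 17.0586
Numerator = 86.6145; denominator = Σ(nₕ−1) = 272.
s²ₚ = 86.6145/272 = 0.3184357... → 0.31844.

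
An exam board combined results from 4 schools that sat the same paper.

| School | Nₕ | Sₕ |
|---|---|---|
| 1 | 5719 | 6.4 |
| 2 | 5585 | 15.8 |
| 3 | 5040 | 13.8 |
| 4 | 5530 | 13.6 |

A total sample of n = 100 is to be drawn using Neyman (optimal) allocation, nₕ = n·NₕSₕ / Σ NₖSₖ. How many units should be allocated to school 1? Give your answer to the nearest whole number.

14

1: NₕSₕ = 5719·6.4 = 36601.6
2: NₕSₕ = 5585·15.8 = 88243
3: NₕSₕ = 5040·13.8 = 69552
4: NₕSₕ = 5530·13.6 = 75208
Σ NₕSₕ = 269604.6.
n_1 = 100·36601.6/269604.6 = 13.576... → 14.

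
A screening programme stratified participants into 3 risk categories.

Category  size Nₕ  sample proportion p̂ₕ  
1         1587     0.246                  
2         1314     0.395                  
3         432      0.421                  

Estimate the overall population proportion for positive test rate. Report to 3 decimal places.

N = 1587 + 1314 + 432 = 3333.
Overall proportion = Σ (Nₕ/N)·p̂ₕ.
Σ Nₕp̂ₕ = 390.402 + 519.03 + 181.872 = 1091.304.
1091.304 / 3333 = 0.32742... → 0.327.

0.327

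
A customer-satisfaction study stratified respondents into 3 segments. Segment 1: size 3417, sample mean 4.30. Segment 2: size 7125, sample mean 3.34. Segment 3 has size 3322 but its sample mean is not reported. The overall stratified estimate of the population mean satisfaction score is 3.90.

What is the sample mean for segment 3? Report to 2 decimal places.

N = 3417 + 7125 + 3322 = 13864.
Overall total = μ·N = 3.90·13864 = 54069.6.
Subtract the known strata: 3417·4.30 + 7125·3.34 = 38490.6.
Remaining total for segment 3: 54069.6 − 38490.6 = 15579.
Divide by its size: 15579 / 3322 = 4.6896... → 4.69.

4.69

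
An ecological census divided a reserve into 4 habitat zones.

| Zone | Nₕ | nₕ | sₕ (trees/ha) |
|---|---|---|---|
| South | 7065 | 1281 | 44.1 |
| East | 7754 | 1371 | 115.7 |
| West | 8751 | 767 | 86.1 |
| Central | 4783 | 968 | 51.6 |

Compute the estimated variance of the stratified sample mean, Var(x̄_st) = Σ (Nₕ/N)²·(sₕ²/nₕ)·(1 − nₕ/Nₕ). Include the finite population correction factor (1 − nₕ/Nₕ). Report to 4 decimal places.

1.5808

N = 28353. Term for each stratum: Wₕ²sₕ²/nₕ·(1−nₕ/Nₕ).
Var(x̄_st) = 0.0771739 + 0.6011486 + 0.8400229 + 0.0624340 = 1.5807794 → 1.5808.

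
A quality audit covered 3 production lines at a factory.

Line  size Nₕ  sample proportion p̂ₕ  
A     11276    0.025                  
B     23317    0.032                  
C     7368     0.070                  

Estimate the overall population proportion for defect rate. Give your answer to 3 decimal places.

Wₕ = Nₕ/N with N = 41961: 0.2687, 0.5557, 0.1756.
p̂_st = 0.2687·0.025 + 0.5557·0.032 + 0.1756·0.070 ≈ 0.03679... → 0.037.

0.037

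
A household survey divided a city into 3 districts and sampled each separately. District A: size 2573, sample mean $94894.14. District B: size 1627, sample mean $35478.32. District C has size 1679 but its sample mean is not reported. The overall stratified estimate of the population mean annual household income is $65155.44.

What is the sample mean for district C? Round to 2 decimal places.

N = 2573 + 1627 + 1679 = 5879.
Overall total = μ·N = 65155.44·5879 = 383048831.76.
Subtract the known strata: 2573·94894.14 + 1627·35478.32 = 301885848.86.
Remaining total for district C: 383048831.76 − 301885848.86 = 81162982.9.
Divide by its size: 81162982.9 / 1679 = 48340.0732... → 48340.07.

48340.07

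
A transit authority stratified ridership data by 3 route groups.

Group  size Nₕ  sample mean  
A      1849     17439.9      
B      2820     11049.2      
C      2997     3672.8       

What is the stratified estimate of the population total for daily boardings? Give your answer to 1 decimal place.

74412500.7

Estimate total by summing Nₕ·x̄ₕ over strata.
1849·17439.9 + 2820·11049.2 + 2997·3672.8 = 32246375.1 + 31158744 + 11007381.6 = 74412500.7.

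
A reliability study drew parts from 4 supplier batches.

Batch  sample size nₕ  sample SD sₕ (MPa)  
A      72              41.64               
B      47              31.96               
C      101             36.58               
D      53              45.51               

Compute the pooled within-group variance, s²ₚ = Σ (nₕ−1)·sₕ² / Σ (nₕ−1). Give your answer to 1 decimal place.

A: (72−1)·41.64² = 71·1733.8896 = 123106.1616
B: (47−1)·31.96² = 46·1021.4416 = 46986.3136
C: (101−1)·36.58² = 100·1338.0964 = 133809.64
D: (53−1)·45.51² = 52·2071.1601 = 107700.3252
Numerator = 411602.4404; denominator = Σ(nₕ−1) = 269.
s²ₚ = 411602.4404/269 = 1530.121... → 1530.1.

1530.1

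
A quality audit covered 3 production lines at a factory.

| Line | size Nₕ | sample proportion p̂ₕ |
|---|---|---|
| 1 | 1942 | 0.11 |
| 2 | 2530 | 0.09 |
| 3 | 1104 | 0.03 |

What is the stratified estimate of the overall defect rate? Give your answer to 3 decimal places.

Wₕ = Nₕ/N with N = 5576: 0.3483, 0.4537, 0.1980.
p̂_st = 0.3483·0.11 + 0.4537·0.09 + 0.1980·0.03 ≈ 0.08509... → 0.085.

0.085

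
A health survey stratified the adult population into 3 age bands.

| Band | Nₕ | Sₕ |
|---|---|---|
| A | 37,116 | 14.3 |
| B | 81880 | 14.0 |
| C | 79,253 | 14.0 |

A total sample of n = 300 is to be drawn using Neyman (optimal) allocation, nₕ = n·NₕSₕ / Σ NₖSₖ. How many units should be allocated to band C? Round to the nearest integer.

A: NₕSₕ = 37116·14.3 = 530758.8
B: NₕSₕ = 81880·14.0 = 1146320
C: NₕSₕ = 79253·14.0 = 1109542
Σ NₕSₕ = 2786620.8.
n_C = 300·1109542/2786620.8 = 119.450... → 119.

119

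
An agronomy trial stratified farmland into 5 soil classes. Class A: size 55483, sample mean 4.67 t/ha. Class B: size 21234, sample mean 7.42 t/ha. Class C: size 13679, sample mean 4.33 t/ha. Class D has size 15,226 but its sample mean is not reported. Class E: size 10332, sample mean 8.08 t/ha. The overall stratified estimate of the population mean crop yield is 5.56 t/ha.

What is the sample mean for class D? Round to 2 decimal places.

5.60

N = 55483 + 21234 + 13679 + 15226 + 10332 = 115954.
Overall total = μ·N = 5.56·115954 = 644704.24.
Subtract the known strata: 55483·4.67 + 21234·7.42 + 13679·4.33 + 10332·8.08 = 559374.52.
Remaining total for class D: 644704.24 − 559374.52 = 85329.72.
Divide by its size: 85329.72 / 15226 = 5.6042... → 5.60.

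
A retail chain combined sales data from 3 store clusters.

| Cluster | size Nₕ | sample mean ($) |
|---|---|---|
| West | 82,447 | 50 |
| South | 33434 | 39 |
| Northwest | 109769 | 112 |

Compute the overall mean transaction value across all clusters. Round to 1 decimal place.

78.5

x̄_st = (Σ Nₕx̄ₕ) / (Σ Nₕ) = (82447·50 + 33434·39 + 109769·112) / 225650
= 17720404 / 225650 = 78.530... → 78.5.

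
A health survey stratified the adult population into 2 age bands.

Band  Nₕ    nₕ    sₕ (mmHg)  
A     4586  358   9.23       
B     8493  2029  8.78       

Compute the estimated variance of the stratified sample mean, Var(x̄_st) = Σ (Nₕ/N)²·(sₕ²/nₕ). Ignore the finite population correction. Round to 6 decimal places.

0.045278

N = 13079; Wₕ = Nₕ/N.
band A: (4586/13079)²·9.23²/358 = 0.029257647
band B: (8493/13079)²·8.78²/2029 = 0.016020651
Sum = 0.045278298 → 0.045278.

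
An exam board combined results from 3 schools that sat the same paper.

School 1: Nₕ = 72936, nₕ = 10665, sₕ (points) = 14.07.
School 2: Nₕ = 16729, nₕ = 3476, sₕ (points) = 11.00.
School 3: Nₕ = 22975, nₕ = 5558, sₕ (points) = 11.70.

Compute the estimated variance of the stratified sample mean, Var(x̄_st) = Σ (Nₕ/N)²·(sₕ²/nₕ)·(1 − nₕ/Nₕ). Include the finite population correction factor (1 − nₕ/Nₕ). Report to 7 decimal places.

0.0080297

N = 112640; Wₕ = Nₕ/N.
school 1: (72936/112640)²·14.07²/10665·(1 − 10665/72936) = 0.0066446152
school 2: (16729/112640)²·11.00²/3476·(1 − 3476/16729) = 0.0006082813
school 3: (22975/112640)²·11.70²/5558·(1 − 5558/22975) = 0.0007767777
Sum = 0.0080296743 → 0.0080297.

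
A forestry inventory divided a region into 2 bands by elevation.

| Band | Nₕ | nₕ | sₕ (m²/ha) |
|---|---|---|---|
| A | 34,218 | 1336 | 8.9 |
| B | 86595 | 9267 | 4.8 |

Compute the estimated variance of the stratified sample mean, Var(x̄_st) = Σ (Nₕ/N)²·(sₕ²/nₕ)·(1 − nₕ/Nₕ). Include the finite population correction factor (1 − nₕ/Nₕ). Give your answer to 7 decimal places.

N = 120813. Term for each stratum: Wₕ²sₕ²/nₕ·(1−nₕ/Nₕ).
Var(x̄_st) = 0.0045704511 + 0.0011406320 = 0.0057110831 → 0.0057111.

0.0057111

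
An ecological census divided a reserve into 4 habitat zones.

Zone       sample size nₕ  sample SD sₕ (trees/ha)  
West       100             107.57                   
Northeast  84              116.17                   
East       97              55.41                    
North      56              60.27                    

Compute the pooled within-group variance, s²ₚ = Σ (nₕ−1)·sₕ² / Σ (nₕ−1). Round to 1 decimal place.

West: (100−1)·107.57² = 99·11571.3049 = 1145559.1851
Northeast: (84−1)·116.17² = 83·13495.4689 = 1120123.9187
East: (97−1)·55.41² = 96·3070.2681 = 294745.7376
North: (56−1)·60.27² = 55·3632.4729 = 199786.0095
Numerator = 2760214.8509; denominator = Σ(nₕ−1) = 333.
s²ₚ = 2760214.8509/333 = 8288.933... → 8288.9.

8288.9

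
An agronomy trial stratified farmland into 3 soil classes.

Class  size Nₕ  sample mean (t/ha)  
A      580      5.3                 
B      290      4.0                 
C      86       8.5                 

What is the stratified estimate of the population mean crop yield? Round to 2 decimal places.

N = 956; weights Wₕ = Nₕ/N = (0.6067, 0.3033, 0.0900).
x̄_st = Σ Wₕ·x̄ₕ = 0.6067·5.3 + 0.3033·4.0 + 0.0900·8.5 ≈ 5.1935...
→ 5.19.

5.19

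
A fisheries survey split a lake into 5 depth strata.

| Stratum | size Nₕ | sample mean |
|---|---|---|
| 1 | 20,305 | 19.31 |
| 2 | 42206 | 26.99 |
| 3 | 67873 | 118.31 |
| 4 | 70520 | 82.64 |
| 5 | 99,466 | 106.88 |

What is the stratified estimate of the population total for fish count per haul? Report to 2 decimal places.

26019983.00

Estimate total by summing Nₕ·x̄ₕ over strata.
20305·19.31 + 42206·26.99 + 67873·118.31 + 70520·82.64 + 99466·106.88 = 392089.55 + 1139139.94 + 8030054.63 + 5827772.8 + 10630926.08 = 26019983.00.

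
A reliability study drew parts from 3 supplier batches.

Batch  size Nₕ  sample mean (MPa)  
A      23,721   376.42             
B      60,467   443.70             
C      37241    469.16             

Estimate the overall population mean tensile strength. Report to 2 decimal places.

438.37

N = 121429; weights Wₕ = Nₕ/N = (0.1953, 0.4980, 0.3067).
x̄_st = Σ Wₕ·x̄ₕ = 0.1953·376.42 + 0.4980·443.70 + 0.3067·469.16 ≈ 438.3653...
→ 438.37.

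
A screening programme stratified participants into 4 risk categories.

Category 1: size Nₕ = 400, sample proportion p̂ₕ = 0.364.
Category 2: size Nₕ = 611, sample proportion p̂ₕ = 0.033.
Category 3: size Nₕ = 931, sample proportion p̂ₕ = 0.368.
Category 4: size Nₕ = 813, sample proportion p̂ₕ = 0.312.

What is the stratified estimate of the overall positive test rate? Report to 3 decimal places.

Wₕ = Nₕ/N with N = 2755: 0.1452, 0.2218, 0.3379, 0.2951.
p̂_st = 0.1452·0.364 + 0.2218·0.033 + 0.3379·0.368 + 0.2951·0.312 ≈ 0.27660... → 0.277.

0.277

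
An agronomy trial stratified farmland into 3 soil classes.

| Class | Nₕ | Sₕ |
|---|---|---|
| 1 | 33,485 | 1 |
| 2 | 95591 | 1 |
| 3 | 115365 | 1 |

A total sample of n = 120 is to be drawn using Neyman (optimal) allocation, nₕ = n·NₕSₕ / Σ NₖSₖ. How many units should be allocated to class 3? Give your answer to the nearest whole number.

57

Σ NₕSₕ = 33485·1 + 95591·1 + 115365·1 = 244441.
Share for 3: 115365/244441 = 0.47195.
n_3 = 120 × 0.47195 = 56.635... → 57.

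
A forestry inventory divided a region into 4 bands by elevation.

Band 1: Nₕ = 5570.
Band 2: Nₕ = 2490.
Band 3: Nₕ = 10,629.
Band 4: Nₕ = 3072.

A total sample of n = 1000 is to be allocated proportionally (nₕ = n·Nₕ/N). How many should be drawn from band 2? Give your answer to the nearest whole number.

114

N = 5570 + 2490 + 10629 + 3072 = 21761.
n_2 = 1000·2490/21761 = 114.425... → 114.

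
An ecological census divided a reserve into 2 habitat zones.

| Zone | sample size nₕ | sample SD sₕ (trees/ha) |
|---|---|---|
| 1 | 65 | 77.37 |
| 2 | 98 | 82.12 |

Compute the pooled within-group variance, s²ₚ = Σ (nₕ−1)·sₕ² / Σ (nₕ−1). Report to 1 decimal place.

1: (65−1)·77.37² = 64·5986.1169 = 383111.4816
2: (98−1)·82.12² = 97·6743.6944 = 654138.3568
Numerator = 1037249.8384; denominator = Σ(nₕ−1) = 161.
s²ₚ = 1037249.8384/161 = 6442.546... → 6442.5.

6442.5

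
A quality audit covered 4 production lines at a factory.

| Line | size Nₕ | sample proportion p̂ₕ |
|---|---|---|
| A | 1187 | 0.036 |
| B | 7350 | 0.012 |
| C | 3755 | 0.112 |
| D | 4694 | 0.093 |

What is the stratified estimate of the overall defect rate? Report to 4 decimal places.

Wₕ = Nₕ/N with N = 16986: 0.0699, 0.4327, 0.2211, 0.2763.
p̂_st = 0.0699·0.036 + 0.4327·0.012 + 0.2211·0.112 + 0.2763·0.093 ≈ 0.058168... → 0.0582.

0.0582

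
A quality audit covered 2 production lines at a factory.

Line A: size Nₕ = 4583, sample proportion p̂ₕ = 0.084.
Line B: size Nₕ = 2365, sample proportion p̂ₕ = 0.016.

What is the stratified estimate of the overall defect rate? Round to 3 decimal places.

N = 4583 + 2365 = 6948.
Overall proportion = Σ (Nₕ/N)·p̂ₕ.
Σ Nₕp̂ₕ = 384.972 + 37.84 = 422.812.
422.812 / 6948 = 0.06085... → 0.061.

0.061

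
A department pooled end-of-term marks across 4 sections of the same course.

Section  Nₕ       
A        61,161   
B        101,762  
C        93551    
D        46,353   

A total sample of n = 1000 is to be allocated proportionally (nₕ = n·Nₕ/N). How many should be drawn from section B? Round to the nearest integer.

336

N = 61161 + 101762 + 93551 + 46353 = 302827.
n_B = 1000·101762/302827 = 336.040... → 336.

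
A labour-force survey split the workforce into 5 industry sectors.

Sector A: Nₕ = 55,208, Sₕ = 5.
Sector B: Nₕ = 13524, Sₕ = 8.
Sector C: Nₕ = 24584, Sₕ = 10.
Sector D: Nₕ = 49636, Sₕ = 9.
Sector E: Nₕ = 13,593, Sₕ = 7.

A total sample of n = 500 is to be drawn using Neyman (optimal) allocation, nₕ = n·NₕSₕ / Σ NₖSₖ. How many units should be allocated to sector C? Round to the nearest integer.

105

Σ NₕSₕ = 55208·5 + 13524·8 + 24584·10 + 49636·9 + 13593·7 = 1171947.
Share for C: 245840/1171947 = 0.20977.
n_C = 500 × 0.20977 = 104.885... → 105.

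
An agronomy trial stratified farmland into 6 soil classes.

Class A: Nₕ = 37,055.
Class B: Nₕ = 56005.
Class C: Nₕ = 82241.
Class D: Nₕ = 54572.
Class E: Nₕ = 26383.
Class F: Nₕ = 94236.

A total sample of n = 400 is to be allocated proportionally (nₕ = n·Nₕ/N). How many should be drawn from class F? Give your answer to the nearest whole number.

108

N = 37055 + 56005 + 82241 + 54572 + 26383 + 94236 = 350492.
n_F = 400·94236/350492 = 107.547... → 108.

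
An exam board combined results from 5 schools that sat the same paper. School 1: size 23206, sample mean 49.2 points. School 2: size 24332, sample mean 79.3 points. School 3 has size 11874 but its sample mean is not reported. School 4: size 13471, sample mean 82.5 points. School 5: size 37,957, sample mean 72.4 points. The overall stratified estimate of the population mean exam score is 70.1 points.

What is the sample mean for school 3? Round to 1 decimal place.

N = 23206 + 24332 + 11874 + 13471 + 37957 = 110840.
Overall total = μ·N = 70.1·110840 = 7769884.
Subtract the known strata: 23206·49.2 + 24332·79.3 + 13471·82.5 + 37957·72.4 = 6930707.1.
Remaining total for school 3: 7769884 − 6930707.1 = 839176.9.
Divide by its size: 839176.9 / 11874 = 70.673... → 70.7.

70.7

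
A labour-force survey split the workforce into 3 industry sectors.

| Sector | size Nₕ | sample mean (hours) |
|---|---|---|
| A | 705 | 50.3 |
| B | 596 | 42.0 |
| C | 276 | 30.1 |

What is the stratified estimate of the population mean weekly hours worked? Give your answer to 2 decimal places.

N = 705 + 596 + 276 = 1577.
The stratified mean weights each stratum mean by its population share Nₕ/N.
Σ Nₕx̄ₕ = 705·50.3 + 596·42.0 + 276·30.1 = 35461.5 + 25032 + 8307.6 = 68801.1.
Divide by N: 68801.1 / 1577 = 43.6278... → 43.63.

43.63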